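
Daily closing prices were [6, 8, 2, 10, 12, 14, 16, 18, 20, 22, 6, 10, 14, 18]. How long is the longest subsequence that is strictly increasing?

Track the smallest tail for each achievable length (strict):
6 → extends → [6]
8 → extends → [6, 8]
2 → replaces 6 → [2, 8]
10 → extends → [2, 8, 10]
12 → extends → [2, 8, 10, 12]
14 → extends → [2, 8, 10, 12, 14]
16 → extends → [2, 8, 10, 12, 14, 16]
18 → extends → [2, 8, 10, 12, 14, 16, 18]
20 → extends → [2, 8, 10, 12, 14, 16, 18, 20]
22 → extends → [2, 8, 10, 12, 14, 16, 18, 20, 22]
6 → replaces 8 → [2, 6, 10, 12, 14, 16, 18, 20, 22]
10 → already a tail → [2, 6, 10, 12, 14, 16, 18, 20, 22]
14 → already a tail → [2, 6, 10, 12, 14, 16, 18, 20, 22]
18 → already a tail → [2, 6, 10, 12, 14, 16, 18, 20, 22]
Nine tails, so the longest strictly increasing subsequence has length 9 (e.g. 6, 8, 10, 12, 14, 16, 18, 20, 22).

9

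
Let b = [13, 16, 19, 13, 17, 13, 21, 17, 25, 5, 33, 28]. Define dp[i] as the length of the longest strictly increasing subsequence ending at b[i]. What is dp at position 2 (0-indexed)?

3

dp[i] = 1 + max{dp[j] : j<i, b[j]<b[i]} (or 1 if no such j):
i:      0  1  2  3  4  5  6  7  8  9 10 11
b[i]:  13 16 19 13 17 13 21 17 25  5 33 28
dp:     1  2  3  1  3  1  4  3  5  1  6  6
At index 2 the value is 3.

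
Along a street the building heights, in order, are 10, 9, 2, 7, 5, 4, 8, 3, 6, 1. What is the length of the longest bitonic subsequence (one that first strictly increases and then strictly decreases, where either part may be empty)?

7

inc[i] = longest strictly increasing subsequence ending at i; dec[i] = longest strictly decreasing subsequence starting at i:
i:      1  2  3  4  5  6  7  8  9 10
a[i]:  10  9  2  7  5  4  8  3  6  1
inc:    1  1  1  2  2  2  3  2  3  1
dec:    7  6  2  5  4  3  3  2  2  1
Best peak at i=1 (value 10): inc=1, dec=7, length 1+7−1 = 7.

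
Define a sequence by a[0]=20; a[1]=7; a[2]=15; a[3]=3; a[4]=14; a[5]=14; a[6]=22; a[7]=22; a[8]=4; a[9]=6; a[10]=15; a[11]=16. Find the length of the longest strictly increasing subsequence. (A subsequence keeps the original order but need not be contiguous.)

5

Track the smallest tail for each achievable length (strict):
20 → extends → [20]
7 → replaces 20 → [7]
15 → extends → [7, 15]
3 → replaces 7 → [3, 15]
14 → replaces 15 → [3, 14]
14 → already a tail → [3, 14]
22 → extends → [3, 14, 22]
22 → already a tail → [3, 14, 22]
4 → replaces 14 → [3, 4, 22]
6 → replaces 22 → [3, 4, 6]
15 → extends → [3, 4, 6, 15]
16 → extends → [3, 4, 6, 15, 16]
Five tails, so the longest strictly increasing subsequence has length 5 (e.g. 3, 4, 6, 15, 16).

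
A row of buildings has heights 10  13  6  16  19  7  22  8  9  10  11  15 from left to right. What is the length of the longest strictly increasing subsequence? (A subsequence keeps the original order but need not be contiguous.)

Track the smallest tail for each achievable length (strict):
10 → extends → [10]
13 → extends → [10, 13]
6 → replaces 10 → [6, 13]
16 → extends → [6, 13, 16]
19 → extends → [6, 13, 16, 19]
7 → replaces 13 → [6, 7, 16, 19]
22 → extends → [6, 7, 16, 19, 22]
8 → replaces 16 → [6, 7, 8, 19, 22]
9 → replaces 19 → [6, 7, 8, 9, 22]
10 → replaces 22 → [6, 7, 8, 9, 10]
11 → extends → [6, 7, 8, 9, 10, 11]
15 → extends → [6, 7, 8, 9, 10, 11, 15]
Seven tails, so the longest strictly increasing subsequence has length 7 (e.g. 6, 7, 8, 9, 10, 11, 15).

7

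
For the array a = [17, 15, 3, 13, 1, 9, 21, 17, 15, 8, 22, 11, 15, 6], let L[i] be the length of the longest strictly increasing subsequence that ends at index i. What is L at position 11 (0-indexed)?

3

dp[i] = 1 + max{dp[j] : j<i, a[j]<a[i]} (or 1 if no such j):
i:      0  1  2  3  4  5  6  7  8  9 10 11 12 13
a[i]:  17 15  3 13  1  9 21 17 15  8 22 11 15  6
dp:     1  1  1  2  1  2  3  3  3  2  4  3  4  2
At index 11 the value is 3.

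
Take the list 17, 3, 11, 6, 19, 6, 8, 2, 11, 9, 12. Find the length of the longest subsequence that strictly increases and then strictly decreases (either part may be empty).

inc[i] = longest strictly increasing subsequence ending at i; dec[i] = longest strictly decreasing subsequence starting at i:
i:      1  2  3  4  5  6  7  8  9 10 11
a[i]:  17  3 11  6 19  6  8  2 11  9 12
inc:    1  1  2  2  3  2  3  1  4  4  5
dec:    4  2  3  2  3  2  2  1  2  1  1
Best peak at i=5 (value 19): inc=3, dec=3, length 3+3−1 = 5.

5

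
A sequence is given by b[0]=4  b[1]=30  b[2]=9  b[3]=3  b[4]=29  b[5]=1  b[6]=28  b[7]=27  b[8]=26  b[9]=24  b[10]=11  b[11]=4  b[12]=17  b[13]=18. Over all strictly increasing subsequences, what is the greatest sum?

59

Let S[i] be the best sum of a strictly increasing subsequence ending at i:
i:      0  1  2  3  4  5  6  7  8  9 10 11 12 13
b[i]:   4 30  9  3 29  1 28 27 26 24 11  4 17 18
S:      4 34 13  3 42  1 41 40 39 37 24  7 41 59
Maximum is 59 (e.g. 4 + 9 + 11 + 17 + 18).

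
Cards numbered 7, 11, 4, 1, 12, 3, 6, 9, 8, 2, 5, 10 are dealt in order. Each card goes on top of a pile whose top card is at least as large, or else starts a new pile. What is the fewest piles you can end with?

5

Place each on the leftmost legal pile:
7 → new pile 1 (tops now [7])
11 → new pile 2 (tops now [7, 11])
4 → pile 1 (tops now [4, 11])
1 → pile 1 (tops now [1, 11])
12 → new pile 3 (tops now [1, 11, 12])
3 → pile 2 (tops now [1, 3, 12])
6 → pile 3 (tops now [1, 3, 6])
9 → new pile 4 (tops now [1, 3, 6, 9])
8 → pile 4 (tops now [1, 3, 6, 8])
2 → pile 2 (tops now [1, 2, 6, 8])
5 → pile 3 (tops now [1, 2, 5, 8])
10 → new pile 5 (tops now [1, 2, 5, 8, 10])
Five piles.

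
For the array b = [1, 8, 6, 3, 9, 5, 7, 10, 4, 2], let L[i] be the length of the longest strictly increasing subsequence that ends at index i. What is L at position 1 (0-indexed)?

2

dp[i] = 1 + max{dp[j] : j<i, b[j]<b[i]} (or 1 if no such j):
i:      0  1  2  3  4  5  6  7  8  9
b[i]:   1  8  6  3  9  5  7 10  4  2
dp:     1  2  2  2  3  3  4  5  3  2
At index 1 the value is 2.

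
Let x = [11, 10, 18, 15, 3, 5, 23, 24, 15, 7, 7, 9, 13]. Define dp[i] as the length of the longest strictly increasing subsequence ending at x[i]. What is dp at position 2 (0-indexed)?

dp[i] = 1 + max{dp[j] : j<i, x[j]<x[i]} (or 1 if no such j):
i:      0  1  2  3  4  5  6  7  8  9 10 11 12
x[i]:  11 10 18 15  3  5 23 24 15  7  7  9 13
dp:     1  1  2  2  1  2  3  4  3  3  3  4  5
At index 2 the value is 2.

2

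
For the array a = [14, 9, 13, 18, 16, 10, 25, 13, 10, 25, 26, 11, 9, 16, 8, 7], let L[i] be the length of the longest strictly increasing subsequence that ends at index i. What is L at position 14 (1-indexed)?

4

dp[i] = 1 + max{dp[j] : j<i, a[j]<a[i]} (or 1 if no such j):
i:      1  2  3  4  5  6  7  8  9 10 11 12 13 14 15 16
a[i]:  14  9 13 18 16 10 25 13 10 25 26 11  9 16  8  7
dp:     1  1  2  3  3  2  4  3  2  4  5  3  1  4  1  1
At index 14 the value is 4.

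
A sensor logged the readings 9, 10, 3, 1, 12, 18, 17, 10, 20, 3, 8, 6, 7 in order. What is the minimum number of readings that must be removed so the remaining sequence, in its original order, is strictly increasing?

Fewest deletions = n − (longest strictly increasing subsequence).
i:      1  2  3  4  5  6  7  8  9 10 11 12 13
a[i]:   9 10  3  1 12 18 17 10 20  3  8  6  7
dp:     1  2  1  1  3  4  4  2  5  2  3  3  4
max dp = 5, so deletions = 13 − 5 = 8.

8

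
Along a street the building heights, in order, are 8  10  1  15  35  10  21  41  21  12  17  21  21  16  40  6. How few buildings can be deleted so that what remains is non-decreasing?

8

Fewest deletions = n − (longest non-decreasing subsequence).
i:      1  2  3  4  5  6  7  8  9 10 11 12 13 14 15 16
a[i]:   8 10  1 15 35 10 21 41 21 12 17 21 21 16 40  6
dp:     1  2  1  3  4  3  4  5  5  4  5  6  7  5  8  2
max dp = 8, so deletions = 16 − 8 = 8.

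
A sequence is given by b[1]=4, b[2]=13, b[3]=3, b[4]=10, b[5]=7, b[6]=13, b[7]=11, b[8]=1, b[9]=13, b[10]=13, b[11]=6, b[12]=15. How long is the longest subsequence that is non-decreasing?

6

Track the smallest tail for each achievable length (allowing ties):
4 → extends → [4]
13 → extends → [4, 13]
3 → replaces 4 → [3, 13]
10 → replaces 13 → [3, 10]
7 → replaces 10 → [3, 7]
13 → extends → [3, 7, 13]
11 → replaces 13 → [3, 7, 11]
1 → replaces 3 → [1, 7, 11]
13 → extends → [1, 7, 11, 13]
13 → extends → [1, 7, 11, 13, 13]
6 → replaces 7 → [1, 6, 11, 13, 13]
15 → extends → [1, 6, 11, 13, 13, 15]
Six tails, so the longest non-decreasing subsequence has length 6 (e.g. 4, 13, 13, 13, 13, 15).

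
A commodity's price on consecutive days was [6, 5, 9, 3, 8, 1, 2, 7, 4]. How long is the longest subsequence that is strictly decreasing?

4

Let dp[i] be the longest strictly decreasing subsequence ending at i:
i:     1 2 3 4 5 6 7 8 9
a[i]:  6 5 9 3 8 1 2 7 4
dp:    1 2 1 3 2 4 4 3 4
Maximum is 4.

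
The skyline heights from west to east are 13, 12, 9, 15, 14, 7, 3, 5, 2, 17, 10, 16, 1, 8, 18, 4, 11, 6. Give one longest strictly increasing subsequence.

Patience tails give the LIS length; then backtrack through the dp parents:
13 → extends → [13]
12 → replaces 13 → [12]
9 → replaces 12 → [9]
15 → extends → [9, 15]
14 → replaces 15 → [9, 14]
7 → replaces 9 → [7, 14]
3 → replaces 7 → [3, 14]
5 → replaces 14 → [3, 5]
2 → replaces 3 → [2, 5]
17 → extends → [2, 5, 17]
10 → replaces 17 → [2, 5, 10]
16 → extends → [2, 5, 10, 16]
1 → replaces 2 → [1, 5, 10, 16]
8 → replaces 10 → [1, 5, 8, 16]
18 → extends → [1, 5, 8, 16, 18]
4 → replaces 5 → [1, 4, 8, 16, 18]
11 → replaces 16 → [1, 4, 8, 11, 18]
6 → replaces 8 → [1, 4, 6, 11, 18]
Length 5; one witness is 3, 5, 10, 16, 18.

3, 5, 10, 16, 18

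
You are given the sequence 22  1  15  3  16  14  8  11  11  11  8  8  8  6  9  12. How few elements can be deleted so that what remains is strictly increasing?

11

Fewest deletions = n − (longest strictly increasing subsequence).
Patience tails:
22 → extends → [22]
1 → replaces 22 → [1]
15 → extends → [1, 15]
3 → replaces 15 → [1, 3]
16 → extends → [1, 3, 16]
14 → replaces 16 → [1, 3, 14]
8 → replaces 14 → [1, 3, 8]
11 → extends → [1, 3, 8, 11]
11 → already a tail → [1, 3, 8, 11]
11 → already a tail → [1, 3, 8, 11]
8 → already a tail → [1, 3, 8, 11]
8 → already a tail → [1, 3, 8, 11]
8 → already a tail → [1, 3, 8, 11]
6 → replaces 8 → [1, 3, 6, 11]
9 → replaces 11 → [1, 3, 6, 9]
12 → extends → [1, 3, 6, 9, 12]
Longest strictly increasing subsequence has length 5, so deletions = 16 − 5 = 11.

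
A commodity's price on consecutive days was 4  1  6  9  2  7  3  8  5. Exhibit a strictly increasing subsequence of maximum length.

Patience tails give the LIS length; then backtrack through the dp parents:
4 → extends → [4]
1 → replaces 4 → [1]
6 → extends → [1, 6]
9 → extends → [1, 6, 9]
2 → replaces 6 → [1, 2, 9]
7 → replaces 9 → [1, 2, 7]
3 → replaces 7 → [1, 2, 3]
8 → extends → [1, 2, 3, 8]
5 → replaces 8 → [1, 2, 3, 5]
Length 4; one witness is 4, 6, 7, 8.

4, 6, 7, 8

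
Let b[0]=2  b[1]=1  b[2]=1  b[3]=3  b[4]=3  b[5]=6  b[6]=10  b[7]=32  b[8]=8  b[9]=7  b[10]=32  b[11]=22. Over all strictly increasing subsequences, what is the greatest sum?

Let S[i] be the best sum of a strictly increasing subsequence ending at i:
i:      0  1  2  3  4  5  6  7  8  9 10 11
b[i]:   2  1  1  3  3  6 10 32  8  7 32 22
S:      2  1  1  5  5 11 21 53 19 18 53 43
Maximum is 53 (e.g. 2 + 3 + 6 + 10 + 32).

53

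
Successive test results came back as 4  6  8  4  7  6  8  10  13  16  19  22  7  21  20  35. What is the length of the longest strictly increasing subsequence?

10

Track the smallest tail for each achievable length (strict):
4 → extends → [4]
6 → extends → [4, 6]
8 → extends → [4, 6, 8]
4 → already a tail → [4, 6, 8]
7 → replaces 8 → [4, 6, 7]
6 → already a tail → [4, 6, 7]
8 → extends → [4, 6, 7, 8]
10 → extends → [4, 6, 7, 8, 10]
13 → extends → [4, 6, 7, 8, 10, 13]
16 → extends → [4, 6, 7, 8, 10, 13, 16]
19 → extends → [4, 6, 7, 8, 10, 13, 16, 19]
22 → extends → [4, 6, 7, 8, 10, 13, 16, 19, 22]
7 → already a tail → [4, 6, 7, 8, 10, 13, 16, 19, 22]
21 → replaces 22 → [4, 6, 7, 8, 10, 13, 16, 19, 21]
20 → replaces 21 → [4, 6, 7, 8, 10, 13, 16, 19, 20]
35 → extends → [4, 6, 7, 8, 10, 13, 16, 19, 20, 35]
Ten tails, so the longest strictly increasing subsequence has length 10 (e.g. 4, 6, 7, 8, 10, 13, 16, 19, 22, 35).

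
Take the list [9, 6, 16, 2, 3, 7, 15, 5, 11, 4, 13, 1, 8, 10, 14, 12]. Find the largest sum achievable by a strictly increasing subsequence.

51

Let S[i] be the best sum of a strictly increasing subsequence ending at i:
i:      1  2  3  4  5  6  7  8  9 10 11 12 13 14 15 16
a[i]:   9  6 16  2  3  7 15  5 11  4 13  1  8 10 14 12
S:      9  6 25  2  5 13 28 10 24  9 37  1 21 31 51 43
Maximum is 51 (e.g. 6 + 7 + 11 + 13 + 14).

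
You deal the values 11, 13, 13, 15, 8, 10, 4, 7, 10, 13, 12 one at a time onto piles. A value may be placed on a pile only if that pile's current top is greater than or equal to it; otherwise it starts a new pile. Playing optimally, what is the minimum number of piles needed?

4

Place each on the leftmost legal pile:
11 → new pile 1 (tops now [11])
13 → new pile 2 (tops now [11, 13])
13 → pile 2 (tops now [11, 13])
15 → new pile 3 (tops now [11, 13, 15])
8 → pile 1 (tops now [8, 13, 15])
10 → pile 2 (tops now [8, 10, 15])
4 → pile 1 (tops now [4, 10, 15])
7 → pile 2 (tops now [4, 7, 15])
10 → pile 3 (tops now [4, 7, 10])
13 → new pile 4 (tops now [4, 7, 10, 13])
12 → pile 4 (tops now [4, 7, 10, 12])
Four piles.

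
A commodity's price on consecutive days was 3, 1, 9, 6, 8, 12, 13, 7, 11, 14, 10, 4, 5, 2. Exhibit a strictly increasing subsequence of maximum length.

3, 6, 8, 12, 13, 14

Patience tails give the LIS length; then backtrack through the dp parents:
3 → extends → [3]
1 → replaces 3 → [1]
9 → extends → [1, 9]
6 → replaces 9 → [1, 6]
8 → extends → [1, 6, 8]
12 → extends → [1, 6, 8, 12]
13 → extends → [1, 6, 8, 12, 13]
7 → replaces 8 → [1, 6, 7, 12, 13]
11 → replaces 12 → [1, 6, 7, 11, 13]
14 → extends → [1, 6, 7, 11, 13, 14]
10 → replaces 11 → [1, 6, 7, 10, 13, 14]
4 → replaces 6 → [1, 4, 7, 10, 13, 14]
5 → replaces 7 → [1, 4, 5, 10, 13, 14]
2 → replaces 4 → [1, 2, 5, 10, 13, 14]
Length 6; one witness is 3, 6, 8, 12, 13, 14.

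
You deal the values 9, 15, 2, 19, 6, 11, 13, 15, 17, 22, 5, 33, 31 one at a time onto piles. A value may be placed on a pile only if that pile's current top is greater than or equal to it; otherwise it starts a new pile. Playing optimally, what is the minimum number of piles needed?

8

The minimum number of non-increasing subsequences covering a sequence equals the length of its longest strictly increasing subsequence.
LIS length is 8 (e.g. 2, 6, 11, 13, 15, 17, 22, 33), so 8 piles are needed.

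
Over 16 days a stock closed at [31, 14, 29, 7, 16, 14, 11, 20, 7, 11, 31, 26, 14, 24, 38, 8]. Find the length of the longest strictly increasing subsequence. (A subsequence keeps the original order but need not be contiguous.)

Let dp[i] be the length of the longest such subsequence ending at index i:
i:      1  2  3  4  5  6  7  8  9 10 11 12 13 14 15 16
a[i]:  31 14 29  7 16 14 11 20  7 11 31 26 14 24 38  8
dp:     1  1  2  1  2  2  2  3  1  2  4  4  3  4  5  2
Maximum dp value is 5.

5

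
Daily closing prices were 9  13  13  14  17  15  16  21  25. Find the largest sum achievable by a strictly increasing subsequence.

Let S[i] be the best sum of a strictly increasing subsequence ending at i:
i:       1   2   3   4   5   6   7   8   9
a[i]:    9  13  13  14  17  15  16  21  25
S:       9  22  22  36  53  51  67  88 113
Maximum is 113 (e.g. 9 + 13 + 14 + 15 + 16 + 21 + 25).

113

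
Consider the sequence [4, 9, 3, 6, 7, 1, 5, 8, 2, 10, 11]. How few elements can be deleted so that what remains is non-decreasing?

Fewest deletions = n − (longest non-decreasing subsequence).
Patience tails:
4 → extends → [4]
9 → extends → [4, 9]
3 → replaces 4 → [3, 9]
6 → replaces 9 → [3, 6]
7 → extends → [3, 6, 7]
1 → replaces 3 → [1, 6, 7]
5 → replaces 6 → [1, 5, 7]
8 → extends → [1, 5, 7, 8]
2 → replaces 5 → [1, 2, 7, 8]
10 → extends → [1, 2, 7, 8, 10]
11 → extends → [1, 2, 7, 8, 10, 11]
Longest non-decreasing subsequence has length 6, so deletions = 11 − 6 = 5.

5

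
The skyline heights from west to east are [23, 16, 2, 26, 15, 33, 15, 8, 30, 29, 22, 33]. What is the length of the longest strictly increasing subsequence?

4

Let dp[i] be the length of the longest such subsequence ending at index i:
i:      1  2  3  4  5  6  7  8  9 10 11 12
a[i]:  23 16  2 26 15 33 15  8 30 29 22 33
dp:     1  1  1  2  2  3  2  2  3  3  3  4
Maximum dp value is 4.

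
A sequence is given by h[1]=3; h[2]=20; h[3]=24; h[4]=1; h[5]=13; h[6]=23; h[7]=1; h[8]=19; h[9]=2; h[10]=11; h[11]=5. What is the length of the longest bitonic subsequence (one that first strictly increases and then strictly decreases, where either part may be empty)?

7

inc[i] = longest strictly increasing subsequence ending at i; dec[i] = longest strictly decreasing subsequence starting at i:
i:      1  2  3  4  5  6  7  8  9 10 11
h[i]:   3 20 24  1 13 23  1 19  2 11  5
inc:    1  2  3  1  2  3  1  3  2  3  3
dec:    2  4  5  1  3  4  1  3  1  2  1
Best peak at i=3 (value 24): inc=3, dec=5, length 3+5−1 = 7.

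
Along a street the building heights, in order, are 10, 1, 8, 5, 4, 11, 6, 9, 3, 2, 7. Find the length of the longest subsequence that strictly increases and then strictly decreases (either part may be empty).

inc[i] = longest strictly increasing subsequence ending at i; dec[i] = longest strictly decreasing subsequence starting at i:
i:      1  2  3  4  5  6  7  8  9 10 11
a[i]:  10  1  8  5  4 11  6  9  3  2  7
inc:    1  1  2  2  2  3  3  4  2  2  4
dec:    6  1  5  4  3  4  3  3  2  1  1
Best peak at i=1 (value 10): inc=1, dec=6, length 1+6−1 = 6.

6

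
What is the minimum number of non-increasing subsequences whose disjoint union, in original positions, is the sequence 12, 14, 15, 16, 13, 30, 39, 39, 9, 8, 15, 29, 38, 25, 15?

6

Place each on the leftmost legal pile:
12 → new pile 1 (tops now [12])
14 → new pile 2 (tops now [12, 14])
15 → new pile 3 (tops now [12, 14, 15])
16 → new pile 4 (tops now [12, 14, 15, 16])
13 → pile 2 (tops now [12, 13, 15, 16])
30 → new pile 5 (tops now [12, 13, 15, 16, 30])
39 → new pile 6 (tops now [12, 13, 15, 16, 30, 39])
39 → pile 6 (tops now [12, 13, 15, 16, 30, 39])
9 → pile 1 (tops now [9, 13, 15, 16, 30, 39])
8 → pile 1 (tops now [8, 13, 15, 16, 30, 39])
15 → pile 3 (tops now [8, 13, 15, 16, 30, 39])
29 → pile 5 (tops now [8, 13, 15, 16, 29, 39])
38 → pile 6 (tops now [8, 13, 15, 16, 29, 38])
25 → pile 5 (tops now [8, 13, 15, 16, 25, 38])
15 → pile 3 (tops now [8, 13, 15, 16, 25, 38])
Six piles.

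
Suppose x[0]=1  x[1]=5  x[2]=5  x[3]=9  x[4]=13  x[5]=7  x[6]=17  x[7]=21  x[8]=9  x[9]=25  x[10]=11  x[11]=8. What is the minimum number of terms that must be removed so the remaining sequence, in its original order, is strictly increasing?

Fewest deletions = n − (longest strictly increasing subsequence).
Patience tails:
1 → extends → [1]
5 → extends → [1, 5]
5 → already a tail → [1, 5]
9 → extends → [1, 5, 9]
13 → extends → [1, 5, 9, 13]
7 → replaces 9 → [1, 5, 7, 13]
17 → extends → [1, 5, 7, 13, 17]
21 → extends → [1, 5, 7, 13, 17, 21]
9 → replaces 13 → [1, 5, 7, 9, 17, 21]
25 → extends → [1, 5, 7, 9, 17, 21, 25]
11 → replaces 17 → [1, 5, 7, 9, 11, 21, 25]
8 → replaces 9 → [1, 5, 7, 8, 11, 21, 25]
Longest strictly increasing subsequence has length 7, so deletions = 12 − 7 = 5.

5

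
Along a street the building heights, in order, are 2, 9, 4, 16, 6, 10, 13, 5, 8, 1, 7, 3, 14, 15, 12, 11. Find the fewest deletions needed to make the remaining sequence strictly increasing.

Fewest deletions = n − (longest strictly increasing subsequence).
Patience tails:
2 → extends → [2]
9 → extends → [2, 9]
4 → replaces 9 → [2, 4]
16 → extends → [2, 4, 16]
6 → replaces 16 → [2, 4, 6]
10 → extends → [2, 4, 6, 10]
13 → extends → [2, 4, 6, 10, 13]
5 → replaces 6 → [2, 4, 5, 10, 13]
8 → replaces 10 → [2, 4, 5, 8, 13]
1 → replaces 2 → [1, 4, 5, 8, 13]
7 → replaces 8 → [1, 4, 5, 7, 13]
3 → replaces 4 → [1, 3, 5, 7, 13]
14 → extends → [1, 3, 5, 7, 13, 14]
15 → extends → [1, 3, 5, 7, 13, 14, 15]
12 → replaces 13 → [1, 3, 5, 7, 12, 14, 15]
11 → replaces 12 → [1, 3, 5, 7, 11, 14, 15]
Longest strictly increasing subsequence has length 7, so deletions = 16 − 7 = 9.

9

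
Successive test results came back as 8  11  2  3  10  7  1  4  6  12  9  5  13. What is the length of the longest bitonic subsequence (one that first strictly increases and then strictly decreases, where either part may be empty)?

7

inc[i] = longest strictly increasing subsequence ending at i; dec[i] = longest strictly decreasing subsequence starting at i:
i:      1  2  3  4  5  6  7  8  9 10 11 12 13
a[i]:   8 11  2  3 10  7  1  4  6 12  9  5 13
inc:    1  2  1  2  3  3  1  3  4  5  5  4  6
dec:    4  5  2  2  4  3  1  1  2  3  2  1  1
Best peak at i=10 (value 12): inc=5, dec=3, length 5+3−1 = 7.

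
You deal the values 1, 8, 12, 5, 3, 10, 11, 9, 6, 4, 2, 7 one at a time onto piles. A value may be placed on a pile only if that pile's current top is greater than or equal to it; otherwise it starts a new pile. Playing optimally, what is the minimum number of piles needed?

Place each on the leftmost legal pile:
1 → new pile 1 (tops now [1])
8 → new pile 2 (tops now [1, 8])
12 → new pile 3 (tops now [1, 8, 12])
5 → pile 2 (tops now [1, 5, 12])
3 → pile 2 (tops now [1, 3, 12])
10 → pile 3 (tops now [1, 3, 10])
11 → new pile 4 (tops now [1, 3, 10, 11])
9 → pile 3 (tops now [1, 3, 9, 11])
6 → pile 3 (tops now [1, 3, 6, 11])
4 → pile 3 (tops now [1, 3, 4, 11])
2 → pile 2 (tops now [1, 2, 4, 11])
7 → pile 4 (tops now [1, 2, 4, 7])
Four piles.

4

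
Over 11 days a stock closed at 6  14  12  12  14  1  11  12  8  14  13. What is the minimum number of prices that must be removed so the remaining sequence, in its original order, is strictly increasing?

Fewest deletions = n − (longest strictly increasing subsequence).
i:      1  2  3  4  5  6  7  8  9 10 11
a[i]:   6 14 12 12 14  1 11 12  8 14 13
dp:     1  2  2  2  3  1  2  3  2  4  4
max dp = 4, so deletions = 11 − 4 = 7.

7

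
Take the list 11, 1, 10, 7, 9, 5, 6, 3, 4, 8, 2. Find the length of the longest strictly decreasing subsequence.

6

Let dp[i] be the longest strictly decreasing subsequence ending at i:
i:      1  2  3  4  5  6  7  8  9 10 11
a[i]:  11  1 10  7  9  5  6  3  4  8  2
dp:     1  2  2  3  3  4  4  5  5  4  6
Maximum is 6.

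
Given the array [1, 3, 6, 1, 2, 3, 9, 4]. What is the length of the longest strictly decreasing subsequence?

2

Let dp[i] be the longest strictly decreasing subsequence ending at i:
i:     1 2 3 4 5 6 7 8
a[i]:  1 3 6 1 2 3 9 4
dp:    1 1 1 2 2 2 1 2
Maximum is 2.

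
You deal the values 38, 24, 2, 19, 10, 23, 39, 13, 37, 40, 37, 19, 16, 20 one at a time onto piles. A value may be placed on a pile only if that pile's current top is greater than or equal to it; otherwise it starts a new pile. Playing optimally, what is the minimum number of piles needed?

5

Place each on the leftmost legal pile:
38 → new pile 1 (tops now [38])
24 → pile 1 (tops now [24])
2 → pile 1 (tops now [2])
19 → new pile 2 (tops now [2, 19])
10 → pile 2 (tops now [2, 10])
23 → new pile 3 (tops now [2, 10, 23])
39 → new pile 4 (tops now [2, 10, 23, 39])
13 → pile 3 (tops now [2, 10, 13, 39])
37 → pile 4 (tops now [2, 10, 13, 37])
40 → new pile 5 (tops now [2, 10, 13, 37, 40])
37 → pile 4 (tops now [2, 10, 13, 37, 40])
19 → pile 4 (tops now [2, 10, 13, 19, 40])
16 → pile 4 (tops now [2, 10, 13, 16, 40])
20 → pile 5 (tops now [2, 10, 13, 16, 20])
Five piles.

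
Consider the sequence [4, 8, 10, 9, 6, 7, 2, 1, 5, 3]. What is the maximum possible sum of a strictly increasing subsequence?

22

Let S[i] be the best sum of a strictly increasing subsequence ending at i:
i:      1  2  3  4  5  6  7  8  9 10
a[i]:   4  8 10  9  6  7  2  1  5  3
S:      4 12 22 21 10 17  2  1  9  5
Maximum is 22 (e.g. 4 + 8 + 10).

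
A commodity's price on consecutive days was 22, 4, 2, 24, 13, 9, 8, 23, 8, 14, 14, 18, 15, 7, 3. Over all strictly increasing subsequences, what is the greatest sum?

49

Let S[i] be the best sum of a strictly increasing subsequence ending at i:
i:      1  2  3  4  5  6  7  8  9 10 11 12 13 14 15
a[i]:  22  4  2 24 13  9  8 23  8 14 14 18 15  7  3
S:     22  4  2 46 17 13 12 45 12 31 31 49 46 11  5
Maximum is 49 (e.g. 4 + 13 + 14 + 18).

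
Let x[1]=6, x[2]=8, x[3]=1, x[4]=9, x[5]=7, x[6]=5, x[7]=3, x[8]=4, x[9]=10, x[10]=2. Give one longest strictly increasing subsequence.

6, 8, 9, 10

Patience tails give the LIS length; then backtrack through the dp parents:
6 → extends → [6]
8 → extends → [6, 8]
1 → replaces 6 → [1, 8]
9 → extends → [1, 8, 9]
7 → replaces 8 → [1, 7, 9]
5 → replaces 7 → [1, 5, 9]
3 → replaces 5 → [1, 3, 9]
4 → replaces 9 → [1, 3, 4]
10 → extends → [1, 3, 4, 10]
2 → replaces 3 → [1, 2, 4, 10]
Length 4; one witness is 6, 8, 9, 10.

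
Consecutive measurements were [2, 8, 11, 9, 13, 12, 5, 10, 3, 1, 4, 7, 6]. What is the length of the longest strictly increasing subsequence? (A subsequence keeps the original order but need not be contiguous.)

4

Track the smallest tail for each achievable length (strict):
2 → extends → [2]
8 → extends → [2, 8]
11 → extends → [2, 8, 11]
9 → replaces 11 → [2, 8, 9]
13 → extends → [2, 8, 9, 13]
12 → replaces 13 → [2, 8, 9, 12]
5 → replaces 8 → [2, 5, 9, 12]
10 → replaces 12 → [2, 5, 9, 10]
3 → replaces 5 → [2, 3, 9, 10]
1 → replaces 2 → [1, 3, 9, 10]
4 → replaces 9 → [1, 3, 4, 10]
7 → replaces 10 → [1, 3, 4, 7]
6 → replaces 7 → [1, 3, 4, 6]
Four tails, so the longest strictly increasing subsequence has length 4 (e.g. 2, 8, 11, 13).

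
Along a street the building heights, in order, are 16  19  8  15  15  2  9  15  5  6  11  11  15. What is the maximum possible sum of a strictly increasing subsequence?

43

Let S[i] be the best sum of a strictly increasing subsequence ending at i:
i:      1  2  3  4  5  6  7  8  9 10 11 12 13
a[i]:  16 19  8 15 15  2  9 15  5  6 11 11 15
S:     16 35  8 23 23  2 17 32  7 13 28 28 43
Maximum is 43 (e.g. 8 + 9 + 11 + 15).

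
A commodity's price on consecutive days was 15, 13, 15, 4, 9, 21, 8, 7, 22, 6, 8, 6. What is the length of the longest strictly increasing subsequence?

4

Let dp[i] be the length of the longest such subsequence ending at index i:
i:      1  2  3  4  5  6  7  8  9 10 11 12
a[i]:  15 13 15  4  9 21  8  7 22  6  8  6
dp:     1  1  2  1  2  3  2  2  4  2  3  2
Maximum dp value is 4.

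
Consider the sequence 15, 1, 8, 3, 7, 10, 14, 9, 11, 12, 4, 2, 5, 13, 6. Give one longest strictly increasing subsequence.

1, 3, 7, 10, 11, 12, 13

Patience tails give the LIS length; then backtrack through the dp parents:
15 → extends → [15]
1 → replaces 15 → [1]
8 → extends → [1, 8]
3 → replaces 8 → [1, 3]
7 → extends → [1, 3, 7]
10 → extends → [1, 3, 7, 10]
14 → extends → [1, 3, 7, 10, 14]
9 → replaces 10 → [1, 3, 7, 9, 14]
11 → replaces 14 → [1, 3, 7, 9, 11]
12 → extends → [1, 3, 7, 9, 11, 12]
4 → replaces 7 → [1, 3, 4, 9, 11, 12]
2 → replaces 3 → [1, 2, 4, 9, 11, 12]
5 → replaces 9 → [1, 2, 4, 5, 11, 12]
13 → extends → [1, 2, 4, 5, 11, 12, 13]
6 → replaces 11 → [1, 2, 4, 5, 6, 12, 13]
Length 7; one witness is 1, 3, 7, 10, 11, 12, 13.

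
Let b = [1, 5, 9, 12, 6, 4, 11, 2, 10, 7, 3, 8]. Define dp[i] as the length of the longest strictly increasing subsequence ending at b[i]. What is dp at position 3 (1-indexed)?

dp[i] = 1 + max{dp[j] : j<i, b[j]<b[i]} (or 1 if no such j):
i:      1  2  3  4  5  6  7  8  9 10 11 12
b[i]:   1  5  9 12  6  4 11  2 10  7  3  8
dp:     1  2  3  4  3  2  4  2  4  4  3  5
At index 3 the value is 3.

3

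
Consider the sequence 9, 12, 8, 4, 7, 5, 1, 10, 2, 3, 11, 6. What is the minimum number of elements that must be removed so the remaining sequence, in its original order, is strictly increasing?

Fewest deletions = n − (longest strictly increasing subsequence).
Patience tails:
9 → extends → [9]
12 → extends → [9, 12]
8 → replaces 9 → [8, 12]
4 → replaces 8 → [4, 12]
7 → replaces 12 → [4, 7]
5 → replaces 7 → [4, 5]
1 → replaces 4 → [1, 5]
10 → extends → [1, 5, 10]
2 → replaces 5 → [1, 2, 10]
3 → replaces 10 → [1, 2, 3]
11 → extends → [1, 2, 3, 11]
6 → replaces 11 → [1, 2, 3, 6]
Longest strictly increasing subsequence has length 4, so deletions = 12 − 4 = 8.

8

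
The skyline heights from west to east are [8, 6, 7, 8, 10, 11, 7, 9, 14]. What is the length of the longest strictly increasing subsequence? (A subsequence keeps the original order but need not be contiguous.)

6

Let dp[i] be the length of the longest such subsequence ending at index i:
i:      1  2  3  4  5  6  7  8  9
a[i]:   8  6  7  8 10 11  7  9 14
dp:     1  1  2  3  4  5  2  4  6
Maximum dp value is 6.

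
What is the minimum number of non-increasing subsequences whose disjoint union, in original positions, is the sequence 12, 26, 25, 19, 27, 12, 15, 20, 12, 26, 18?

Place each on the leftmost legal pile:
12 → new pile 1 (tops now [12])
26 → new pile 2 (tops now [12, 26])
25 → pile 2 (tops now [12, 25])
19 → pile 2 (tops now [12, 19])
27 → new pile 3 (tops now [12, 19, 27])
12 → pile 1 (tops now [12, 19, 27])
15 → pile 2 (tops now [12, 15, 27])
20 → pile 3 (tops now [12, 15, 20])
12 → pile 1 (tops now [12, 15, 20])
26 → new pile 4 (tops now [12, 15, 20, 26])
18 → pile 3 (tops now [12, 15, 18, 26])
Four piles.

4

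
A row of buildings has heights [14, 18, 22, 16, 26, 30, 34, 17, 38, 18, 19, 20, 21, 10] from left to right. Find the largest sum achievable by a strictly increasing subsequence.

182

Let S[i] be the best sum of a strictly increasing subsequence ending at i:
i:       1   2   3   4   5   6   7   8   9  10  11  12  13  14
a[i]:   14  18  22  16  26  30  34  17  38  18  19  20  21  10
S:      14  32  54  30  80 110 144  47 182  65  84 104 125  10
Maximum is 182 (e.g. 14 + 18 + 22 + 26 + 30 + 34 + 38).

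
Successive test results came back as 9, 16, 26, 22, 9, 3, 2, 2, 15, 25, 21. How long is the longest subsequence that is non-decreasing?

4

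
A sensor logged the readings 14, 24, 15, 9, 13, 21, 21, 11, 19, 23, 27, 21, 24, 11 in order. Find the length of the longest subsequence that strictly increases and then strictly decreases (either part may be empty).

inc[i] = longest strictly increasing subsequence ending at i; dec[i] = longest strictly decreasing subsequence starting at i:
i:      1  2  3  4  5  6  7  8  9 10 11 12 13 14
a[i]:  14 24 15  9 13 21 21 11 19 23 27 21 24 11
inc:    1  2  2  1  2  3  3  2  3  4  5  4  5  2
dec:    3  4  3  1  2  3  3  1  2  3  3  2  2  1
Best peak at i=11 (value 27): inc=5, dec=3, length 5+3−1 = 7.

7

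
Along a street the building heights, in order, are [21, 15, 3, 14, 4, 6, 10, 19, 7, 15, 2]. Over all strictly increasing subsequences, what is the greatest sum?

Let S[i] be the best sum of a strictly increasing subsequence ending at i:
i:      1  2  3  4  5  6  7  8  9 10 11
a[i]:  21 15  3 14  4  6 10 19  7 15  2
S:     21 15  3 17  7 13 23 42 20 38  2
Maximum is 42 (e.g. 3 + 4 + 6 + 10 + 19).

42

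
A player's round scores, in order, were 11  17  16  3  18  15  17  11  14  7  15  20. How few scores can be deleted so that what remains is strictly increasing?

7

Fewest deletions = n − (longest strictly increasing subsequence).
i:      1  2  3  4  5  6  7  8  9 10 11 12
a[i]:  11 17 16  3 18 15 17 11 14  7 15 20
dp:     1  2  2  1  3  2  3  2  3  2  4  5
max dp = 5, so deletions = 12 − 5 = 7.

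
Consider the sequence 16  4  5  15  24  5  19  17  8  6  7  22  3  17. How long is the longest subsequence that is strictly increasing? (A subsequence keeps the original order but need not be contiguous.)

5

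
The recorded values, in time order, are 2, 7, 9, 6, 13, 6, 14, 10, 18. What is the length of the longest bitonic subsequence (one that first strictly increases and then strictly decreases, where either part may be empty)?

6

inc[i] = longest strictly increasing subsequence ending at i; dec[i] = longest strictly decreasing subsequence starting at i:
i:      1  2  3  4  5  6  7  8  9
a[i]:   2  7  9  6 13  6 14 10 18
inc:    1  2  3  2  4  2  5  4  6
dec:    1  2  2  1  2  1  2  1  1
Best peak at i=7 (value 14): inc=5, dec=2, length 5+2−1 = 6.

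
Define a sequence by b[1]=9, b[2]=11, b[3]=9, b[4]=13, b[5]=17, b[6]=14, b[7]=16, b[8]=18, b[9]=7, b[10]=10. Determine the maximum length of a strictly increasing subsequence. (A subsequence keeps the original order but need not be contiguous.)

Track the smallest tail for each achievable length (strict):
9 → extends → [9]
11 → extends → [9, 11]
9 → already a tail → [9, 11]
13 → extends → [9, 11, 13]
17 → extends → [9, 11, 13, 17]
14 → replaces 17 → [9, 11, 13, 14]
16 → extends → [9, 11, 13, 14, 16]
18 → extends → [9, 11, 13, 14, 16, 18]
7 → replaces 9 → [7, 11, 13, 14, 16, 18]
10 → replaces 11 → [7, 10, 13, 14, 16, 18]
Six tails, so the longest strictly increasing subsequence has length 6 (e.g. 9, 11, 13, 14, 16, 18).

6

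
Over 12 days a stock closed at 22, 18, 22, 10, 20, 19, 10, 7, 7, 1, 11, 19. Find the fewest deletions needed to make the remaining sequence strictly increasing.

9

Fewest deletions = n − (longest strictly increasing subsequence).
i:      1  2  3  4  5  6  7  8  9 10 11 12
a[i]:  22 18 22 10 20 19 10  7  7  1 11 19
dp:     1  1  2  1  2  2  1  1  1  1  2  3
max dp = 3, so deletions = 12 − 3 = 9.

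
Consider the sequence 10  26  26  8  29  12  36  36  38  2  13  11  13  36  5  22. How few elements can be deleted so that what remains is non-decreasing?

9

Fewest deletions = n − (longest non-decreasing subsequence).
Patience tails:
10 → extends → [10]
26 → extends → [10, 26]
26 → extends → [10, 26, 26]
8 → replaces 10 → [8, 26, 26]
29 → extends → [8, 26, 26, 29]
12 → replaces 26 → [8, 12, 26, 29]
36 → extends → [8, 12, 26, 29, 36]
36 → extends → [8, 12, 26, 29, 36, 36]
38 → extends → [8, 12, 26, 29, 36, 36, 38]
2 → replaces 8 → [2, 12, 26, 29, 36, 36, 38]
13 → replaces 26 → [2, 12, 13, 29, 36, 36, 38]
11 → replaces 12 → [2, 11, 13, 29, 36, 36, 38]
13 → replaces 29 → [2, 11, 13, 13, 36, 36, 38]
36 → replaces 38 → [2, 11, 13, 13, 36, 36, 36]
5 → replaces 11 → [2, 5, 13, 13, 36, 36, 36]
22 → replaces 36 → [2, 5, 13, 13, 22, 36, 36]
Longest non-decreasing subsequence has length 7, so deletions = 16 − 7 = 9.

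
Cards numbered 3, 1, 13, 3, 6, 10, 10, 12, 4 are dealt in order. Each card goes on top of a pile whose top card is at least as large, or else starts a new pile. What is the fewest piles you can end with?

5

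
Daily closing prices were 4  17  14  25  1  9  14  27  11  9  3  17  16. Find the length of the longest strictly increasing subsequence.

4

Track the smallest tail for each achievable length (strict):
4 → extends → [4]
17 → extends → [4, 17]
14 → replaces 17 → [4, 14]
25 → extends → [4, 14, 25]
1 → replaces 4 → [1, 14, 25]
9 → replaces 14 → [1, 9, 25]
14 → replaces 25 → [1, 9, 14]
27 → extends → [1, 9, 14, 27]
11 → replaces 14 → [1, 9, 11, 27]
9 → already a tail → [1, 9, 11, 27]
3 → replaces 9 → [1, 3, 11, 27]
17 → replaces 27 → [1, 3, 11, 17]
16 → replaces 17 → [1, 3, 11, 16]
Four tails, so the longest strictly increasing subsequence has length 4 (e.g. 4, 17, 25, 27).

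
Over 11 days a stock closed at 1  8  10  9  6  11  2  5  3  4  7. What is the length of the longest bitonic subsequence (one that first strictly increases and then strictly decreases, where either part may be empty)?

inc[i] = longest strictly increasing subsequence ending at i; dec[i] = longest strictly decreasing subsequence starting at i:
i:      1  2  3  4  5  6  7  8  9 10 11
a[i]:   1  8 10  9  6 11  2  5  3  4  7
inc:    1  2  3  3  2  4  2  3  3  4  5
dec:    1  4  5  4  3  3  1  2  1  1  1
Best peak at i=3 (value 10): inc=3, dec=5, length 3+5−1 = 7.

7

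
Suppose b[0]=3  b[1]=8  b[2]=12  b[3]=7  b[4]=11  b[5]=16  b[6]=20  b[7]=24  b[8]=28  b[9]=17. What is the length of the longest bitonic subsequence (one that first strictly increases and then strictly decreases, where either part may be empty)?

8

inc[i] = longest strictly increasing subsequence ending at i; dec[i] = longest strictly decreasing subsequence starting at i:
i:      0  1  2  3  4  5  6  7  8  9
b[i]:   3  8 12  7 11 16 20 24 28 17
inc:    1  2  3  2  3  4  5  6  7  5
dec:    1  2  2  1  1  1  2  2  2  1
Best peak at i=8 (value 28): inc=7, dec=2, length 7+2−1 = 8.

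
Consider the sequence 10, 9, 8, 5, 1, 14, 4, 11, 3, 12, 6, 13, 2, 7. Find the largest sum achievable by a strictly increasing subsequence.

Let S[i] be the best sum of a strictly increasing subsequence ending at i:
i:      1  2  3  4  5  6  7  8  9 10 11 12 13 14
a[i]:  10  9  8  5  1 14  4 11  3 12  6 13  2  7
S:     10  9  8  5  1 24  5 21  4 33 11 46  3 18
Maximum is 46 (e.g. 10 + 11 + 12 + 13).

46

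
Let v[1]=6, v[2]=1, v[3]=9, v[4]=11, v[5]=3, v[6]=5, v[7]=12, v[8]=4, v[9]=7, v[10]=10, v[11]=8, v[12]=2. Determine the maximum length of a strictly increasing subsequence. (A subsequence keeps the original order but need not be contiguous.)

5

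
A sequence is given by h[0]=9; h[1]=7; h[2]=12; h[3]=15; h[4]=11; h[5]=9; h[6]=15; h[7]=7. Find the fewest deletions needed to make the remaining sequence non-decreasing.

4

Fewest deletions = n − (longest non-decreasing subsequence).
i:      0  1  2  3  4  5  6  7
h[i]:   9  7 12 15 11  9 15  7
dp:     1  1  2  3  2  2  4  2
max dp = 4, so deletions = 8 − 4 = 4.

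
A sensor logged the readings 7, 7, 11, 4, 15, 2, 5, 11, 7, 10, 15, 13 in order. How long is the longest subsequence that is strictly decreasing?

3

Negate each value so 'decreasing' becomes 'increasing', then run patience tails on the negated sequence:
-7 → extends → [-7]
-7 → already a tail → [-7]
-11 → replaces -7 → [-11]
-4 → extends → [-11, -4]
-15 → replaces -11 → [-15, -4]
-2 → extends → [-15, -4, -2]
-5 → replaces -4 → [-15, -5, -2]
-11 → replaces -5 → [-15, -11, -2]
-7 → replaces -2 → [-15, -11, -7]
-10 → replaces -7 → [-15, -11, -10]
-15 → already a tail → [-15, -11, -10]
-13 → replaces -11 → [-15, -13, -10]
Three tails, so the longest strictly decreasing subsequence of the original has length 3.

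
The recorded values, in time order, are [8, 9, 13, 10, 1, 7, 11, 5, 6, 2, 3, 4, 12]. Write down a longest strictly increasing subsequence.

Patience tails give the LIS length; then backtrack through the dp parents:
8 → extends → [8]
9 → extends → [8, 9]
13 → extends → [8, 9, 13]
10 → replaces 13 → [8, 9, 10]
1 → replaces 8 → [1, 9, 10]
7 → replaces 9 → [1, 7, 10]
11 → extends → [1, 7, 10, 11]
5 → replaces 7 → [1, 5, 10, 11]
6 → replaces 10 → [1, 5, 6, 11]
2 → replaces 5 → [1, 2, 6, 11]
3 → replaces 6 → [1, 2, 3, 11]
4 → replaces 11 → [1, 2, 3, 4]
12 → extends → [1, 2, 3, 4, 12]
Length 5; one witness is 8, 9, 10, 11, 12.

8, 9, 10, 11, 12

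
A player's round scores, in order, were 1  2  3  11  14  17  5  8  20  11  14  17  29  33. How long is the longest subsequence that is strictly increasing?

10

Track the smallest tail for each achievable length (strict):
1 → extends → [1]
2 → extends → [1, 2]
3 → extends → [1, 2, 3]
11 → extends → [1, 2, 3, 11]
14 → extends → [1, 2, 3, 11, 14]
17 → extends → [1, 2, 3, 11, 14, 17]
5 → replaces 11 → [1, 2, 3, 5, 14, 17]
8 → replaces 14 → [1, 2, 3, 5, 8, 17]
20 → extends → [1, 2, 3, 5, 8, 17, 20]
11 → replaces 17 → [1, 2, 3, 5, 8, 11, 20]
14 → replaces 20 → [1, 2, 3, 5, 8, 11, 14]
17 → extends → [1, 2, 3, 5, 8, 11, 14, 17]
29 → extends → [1, 2, 3, 5, 8, 11, 14, 17, 29]
33 → extends → [1, 2, 3, 5, 8, 11, 14, 17, 29, 33]
Ten tails, so the longest strictly increasing subsequence has length 10 (e.g. 1, 2, 3, 5, 8, 11, 14, 17, 29, 33).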